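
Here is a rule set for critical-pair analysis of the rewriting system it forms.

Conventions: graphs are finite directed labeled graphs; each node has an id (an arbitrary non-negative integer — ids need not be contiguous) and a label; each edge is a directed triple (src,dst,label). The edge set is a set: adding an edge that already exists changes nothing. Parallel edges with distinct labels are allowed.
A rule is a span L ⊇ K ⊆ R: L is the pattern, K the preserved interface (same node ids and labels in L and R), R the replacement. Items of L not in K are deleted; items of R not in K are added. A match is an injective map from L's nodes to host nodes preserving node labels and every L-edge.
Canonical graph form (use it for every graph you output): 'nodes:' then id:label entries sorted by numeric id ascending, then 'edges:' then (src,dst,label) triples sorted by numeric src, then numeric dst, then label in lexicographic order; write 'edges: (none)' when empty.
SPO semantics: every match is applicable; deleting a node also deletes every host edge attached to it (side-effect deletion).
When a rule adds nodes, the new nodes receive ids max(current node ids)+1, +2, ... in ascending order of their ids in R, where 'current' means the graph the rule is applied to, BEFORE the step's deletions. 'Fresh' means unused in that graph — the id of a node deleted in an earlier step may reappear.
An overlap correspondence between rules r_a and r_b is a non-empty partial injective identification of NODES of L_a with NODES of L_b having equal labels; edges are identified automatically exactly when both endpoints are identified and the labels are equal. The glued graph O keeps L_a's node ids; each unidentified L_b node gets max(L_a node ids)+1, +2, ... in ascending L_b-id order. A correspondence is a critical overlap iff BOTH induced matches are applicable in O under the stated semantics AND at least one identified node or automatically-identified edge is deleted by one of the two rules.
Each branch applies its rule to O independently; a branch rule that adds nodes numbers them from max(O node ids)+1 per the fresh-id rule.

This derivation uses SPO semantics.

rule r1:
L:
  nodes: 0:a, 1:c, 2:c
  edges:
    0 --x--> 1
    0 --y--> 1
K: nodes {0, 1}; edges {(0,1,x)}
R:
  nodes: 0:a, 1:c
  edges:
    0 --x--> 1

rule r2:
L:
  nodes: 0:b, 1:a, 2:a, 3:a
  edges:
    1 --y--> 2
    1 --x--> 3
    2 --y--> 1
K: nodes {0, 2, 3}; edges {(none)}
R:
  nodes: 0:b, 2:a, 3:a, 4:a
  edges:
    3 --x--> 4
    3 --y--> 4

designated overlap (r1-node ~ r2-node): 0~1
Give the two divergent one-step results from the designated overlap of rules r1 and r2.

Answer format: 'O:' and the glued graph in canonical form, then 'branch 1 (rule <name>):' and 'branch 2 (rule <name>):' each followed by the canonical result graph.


O:
nodes: 0:a, 1:c, 2:c, 3:b, 4:a, 5:a
edges: (0,1,x); (0,1,y); (0,4,y); (0,5,x); (4,0,y)
branch 1 (rule r1):
nodes: 0:a, 1:c, 3:b, 4:a, 5:a
edges: (0,1,x); (0,4,y); (0,5,x); (4,0,y)
branch 2 (rule r2):
nodes: 1:c, 2:c, 3:b, 4:a, 5:a, 6:a
edges: (5,6,x); (5,6,y)


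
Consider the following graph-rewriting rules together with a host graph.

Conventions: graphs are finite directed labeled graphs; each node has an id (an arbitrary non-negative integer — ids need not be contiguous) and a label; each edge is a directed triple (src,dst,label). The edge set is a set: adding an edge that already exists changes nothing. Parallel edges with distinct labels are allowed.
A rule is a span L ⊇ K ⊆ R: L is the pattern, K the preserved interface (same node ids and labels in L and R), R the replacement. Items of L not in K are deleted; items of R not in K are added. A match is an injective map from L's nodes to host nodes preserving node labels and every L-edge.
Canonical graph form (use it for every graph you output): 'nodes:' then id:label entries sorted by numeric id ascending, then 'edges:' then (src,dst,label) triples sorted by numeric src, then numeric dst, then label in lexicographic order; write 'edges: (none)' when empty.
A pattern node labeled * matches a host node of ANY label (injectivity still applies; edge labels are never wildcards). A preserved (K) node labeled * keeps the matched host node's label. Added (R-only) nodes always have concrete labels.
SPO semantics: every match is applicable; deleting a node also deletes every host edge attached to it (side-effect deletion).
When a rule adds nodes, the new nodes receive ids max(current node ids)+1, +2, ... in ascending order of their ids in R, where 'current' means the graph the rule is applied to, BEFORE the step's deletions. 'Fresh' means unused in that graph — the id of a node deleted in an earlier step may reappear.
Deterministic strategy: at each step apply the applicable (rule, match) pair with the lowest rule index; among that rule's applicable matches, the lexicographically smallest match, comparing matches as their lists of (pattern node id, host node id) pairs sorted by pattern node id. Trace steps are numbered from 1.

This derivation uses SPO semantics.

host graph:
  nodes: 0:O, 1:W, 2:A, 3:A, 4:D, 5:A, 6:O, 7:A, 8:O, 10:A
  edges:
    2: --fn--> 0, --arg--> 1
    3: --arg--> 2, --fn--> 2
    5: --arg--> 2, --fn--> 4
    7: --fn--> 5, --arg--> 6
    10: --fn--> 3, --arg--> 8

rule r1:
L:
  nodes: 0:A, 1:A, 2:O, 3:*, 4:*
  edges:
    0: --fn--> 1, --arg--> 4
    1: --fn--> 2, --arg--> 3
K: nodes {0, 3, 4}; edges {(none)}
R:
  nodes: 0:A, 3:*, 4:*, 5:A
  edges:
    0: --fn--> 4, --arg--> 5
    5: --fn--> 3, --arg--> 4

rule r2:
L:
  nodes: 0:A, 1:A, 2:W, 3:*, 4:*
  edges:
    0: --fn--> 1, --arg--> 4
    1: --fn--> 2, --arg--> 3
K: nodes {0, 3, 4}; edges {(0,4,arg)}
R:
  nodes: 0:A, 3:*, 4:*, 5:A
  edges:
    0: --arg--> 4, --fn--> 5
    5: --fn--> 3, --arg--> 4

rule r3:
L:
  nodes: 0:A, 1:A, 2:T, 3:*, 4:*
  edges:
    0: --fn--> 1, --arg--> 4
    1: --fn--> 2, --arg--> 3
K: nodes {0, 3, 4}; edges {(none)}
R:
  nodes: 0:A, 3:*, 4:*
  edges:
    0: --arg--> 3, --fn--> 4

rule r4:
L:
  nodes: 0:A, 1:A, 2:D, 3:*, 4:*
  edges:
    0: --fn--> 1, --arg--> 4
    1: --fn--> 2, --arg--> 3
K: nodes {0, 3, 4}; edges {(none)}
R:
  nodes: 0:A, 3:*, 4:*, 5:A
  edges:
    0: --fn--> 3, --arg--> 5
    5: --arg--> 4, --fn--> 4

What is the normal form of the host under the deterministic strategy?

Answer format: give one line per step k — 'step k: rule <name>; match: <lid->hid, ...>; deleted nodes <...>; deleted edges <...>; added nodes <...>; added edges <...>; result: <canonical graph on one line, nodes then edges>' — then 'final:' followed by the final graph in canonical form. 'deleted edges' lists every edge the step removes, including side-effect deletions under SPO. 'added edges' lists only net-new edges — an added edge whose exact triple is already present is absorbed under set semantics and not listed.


step 1: rule r4; match: 0->7, 1->5, 2->4, 3->2, 4->6; deleted nodes 4, 5; deleted edges (5,2,arg); (5,4,fn); (7,5,fn); (7,6,arg); added nodes 11; added edges (7,2,fn); (7,11,arg); (11,6,arg); (11,6,fn); result: nodes: 0:O, 1:W, 2:A, 3:A, 6:O, 7:A, 8:O, 10:A, 11:A edges: (2,0,fn); (2,1,arg); (3,2,arg); (3,2,fn); (7,2,fn); (7,11,arg); (10,3,fn); (10,8,arg); (11,6,arg); (11,6,fn)
step 2: rule r1; match: 0->7, 1->2, 2->0, 3->1, 4->11; deleted nodes 0, 2; deleted edges (2,0,fn); (2,1,arg); (3,2,arg); (3,2,fn); (7,2,fn); (7,11,arg); added nodes 12; added edges (7,11,fn); (7,12,arg); (12,1,fn); (12,11,arg); result: nodes: 1:W, 3:A, 6:O, 7:A, 8:O, 10:A, 11:A, 12:A edges: (7,11,fn); (7,12,arg); (10,3,fn); (10,8,arg); (11,6,arg); (11,6,fn); (12,1,fn); (12,11,arg)
final:
nodes: 1:W, 3:A, 6:O, 7:A, 8:O, 10:A, 11:A, 12:A
edges: (7,11,fn); (7,12,arg); (10,3,fn); (10,8,arg); (11,6,arg); (11,6,fn); (12,1,fn); (12,11,arg)


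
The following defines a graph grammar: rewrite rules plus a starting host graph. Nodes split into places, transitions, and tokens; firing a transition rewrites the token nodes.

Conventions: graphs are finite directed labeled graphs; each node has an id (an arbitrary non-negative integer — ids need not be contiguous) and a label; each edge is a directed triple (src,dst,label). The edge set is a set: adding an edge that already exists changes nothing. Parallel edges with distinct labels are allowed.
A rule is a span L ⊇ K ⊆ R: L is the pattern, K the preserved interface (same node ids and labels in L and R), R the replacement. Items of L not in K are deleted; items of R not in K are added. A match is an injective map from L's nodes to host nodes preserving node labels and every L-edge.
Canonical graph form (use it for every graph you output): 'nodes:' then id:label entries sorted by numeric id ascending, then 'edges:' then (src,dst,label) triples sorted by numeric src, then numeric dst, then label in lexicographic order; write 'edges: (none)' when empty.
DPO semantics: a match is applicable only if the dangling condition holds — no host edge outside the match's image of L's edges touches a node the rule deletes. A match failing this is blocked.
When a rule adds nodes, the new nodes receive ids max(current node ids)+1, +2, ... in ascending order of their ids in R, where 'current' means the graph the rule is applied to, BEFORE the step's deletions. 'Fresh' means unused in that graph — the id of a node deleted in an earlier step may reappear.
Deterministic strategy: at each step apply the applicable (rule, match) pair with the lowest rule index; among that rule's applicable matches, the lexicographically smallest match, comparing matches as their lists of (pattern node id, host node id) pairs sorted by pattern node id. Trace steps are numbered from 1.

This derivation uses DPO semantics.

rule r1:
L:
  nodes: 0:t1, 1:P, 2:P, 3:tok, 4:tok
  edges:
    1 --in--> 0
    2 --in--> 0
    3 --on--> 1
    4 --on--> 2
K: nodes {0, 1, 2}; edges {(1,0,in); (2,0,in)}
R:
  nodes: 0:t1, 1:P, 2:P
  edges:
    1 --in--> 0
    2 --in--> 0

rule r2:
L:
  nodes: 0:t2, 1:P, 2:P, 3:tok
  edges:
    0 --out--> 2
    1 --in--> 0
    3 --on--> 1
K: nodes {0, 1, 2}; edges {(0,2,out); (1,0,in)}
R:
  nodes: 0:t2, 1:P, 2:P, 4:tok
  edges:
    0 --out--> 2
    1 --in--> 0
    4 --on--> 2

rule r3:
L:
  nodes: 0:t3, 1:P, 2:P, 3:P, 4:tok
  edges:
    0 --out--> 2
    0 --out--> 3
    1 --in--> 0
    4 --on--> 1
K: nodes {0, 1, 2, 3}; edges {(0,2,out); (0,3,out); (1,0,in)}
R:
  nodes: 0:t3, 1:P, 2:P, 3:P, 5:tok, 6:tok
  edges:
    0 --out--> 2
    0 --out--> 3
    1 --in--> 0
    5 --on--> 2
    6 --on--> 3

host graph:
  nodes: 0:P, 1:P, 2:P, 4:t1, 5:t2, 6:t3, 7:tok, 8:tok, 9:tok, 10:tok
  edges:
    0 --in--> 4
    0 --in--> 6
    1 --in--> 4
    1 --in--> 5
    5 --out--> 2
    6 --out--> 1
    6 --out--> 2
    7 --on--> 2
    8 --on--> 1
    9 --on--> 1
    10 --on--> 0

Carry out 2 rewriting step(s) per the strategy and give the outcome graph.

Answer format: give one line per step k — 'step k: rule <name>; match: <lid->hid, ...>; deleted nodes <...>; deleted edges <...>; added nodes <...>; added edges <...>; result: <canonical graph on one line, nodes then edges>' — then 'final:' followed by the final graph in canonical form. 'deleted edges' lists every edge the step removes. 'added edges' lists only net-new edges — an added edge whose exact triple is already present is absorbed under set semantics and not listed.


step 1: rule r1; match: 0->4, 1->0, 2->1, 3->10, 4->8; deleted nodes 8, 10; deleted edges (8,1,on); (10,0,on); added nodes (none); added edges (none); result: nodes: 0:P, 1:P, 2:P, 4:t1, 5:t2, 6:t3, 7:tok, 9:tok edges: (0,4,in); (0,6,in); (1,4,in); (1,5,in); (5,2,out); (6,1,out); (6,2,out); (7,2,on); (9,1,on)
step 2: rule r2; match: 0->5, 1->1, 2->2, 3->9; deleted nodes 9; deleted edges (9,1,on); added nodes 10; added edges (10,2,on); result: nodes: 0:P, 1:P, 2:P, 4:t1, 5:t2, 6:t3, 7:tok, 10:tok edges: (0,4,in); (0,6,in); (1,4,in); (1,5,in); (5,2,out); (6,1,out); (6,2,out); (7,2,on); (10,2,on)
final:
nodes: 0:P, 1:P, 2:P, 4:t1, 5:t2, 6:t3, 7:tok, 10:tok
edges: (0,4,in); (0,6,in); (1,4,in); (1,5,in); (5,2,out); (6,1,out); (6,2,out); (7,2,on); (10,2,on)


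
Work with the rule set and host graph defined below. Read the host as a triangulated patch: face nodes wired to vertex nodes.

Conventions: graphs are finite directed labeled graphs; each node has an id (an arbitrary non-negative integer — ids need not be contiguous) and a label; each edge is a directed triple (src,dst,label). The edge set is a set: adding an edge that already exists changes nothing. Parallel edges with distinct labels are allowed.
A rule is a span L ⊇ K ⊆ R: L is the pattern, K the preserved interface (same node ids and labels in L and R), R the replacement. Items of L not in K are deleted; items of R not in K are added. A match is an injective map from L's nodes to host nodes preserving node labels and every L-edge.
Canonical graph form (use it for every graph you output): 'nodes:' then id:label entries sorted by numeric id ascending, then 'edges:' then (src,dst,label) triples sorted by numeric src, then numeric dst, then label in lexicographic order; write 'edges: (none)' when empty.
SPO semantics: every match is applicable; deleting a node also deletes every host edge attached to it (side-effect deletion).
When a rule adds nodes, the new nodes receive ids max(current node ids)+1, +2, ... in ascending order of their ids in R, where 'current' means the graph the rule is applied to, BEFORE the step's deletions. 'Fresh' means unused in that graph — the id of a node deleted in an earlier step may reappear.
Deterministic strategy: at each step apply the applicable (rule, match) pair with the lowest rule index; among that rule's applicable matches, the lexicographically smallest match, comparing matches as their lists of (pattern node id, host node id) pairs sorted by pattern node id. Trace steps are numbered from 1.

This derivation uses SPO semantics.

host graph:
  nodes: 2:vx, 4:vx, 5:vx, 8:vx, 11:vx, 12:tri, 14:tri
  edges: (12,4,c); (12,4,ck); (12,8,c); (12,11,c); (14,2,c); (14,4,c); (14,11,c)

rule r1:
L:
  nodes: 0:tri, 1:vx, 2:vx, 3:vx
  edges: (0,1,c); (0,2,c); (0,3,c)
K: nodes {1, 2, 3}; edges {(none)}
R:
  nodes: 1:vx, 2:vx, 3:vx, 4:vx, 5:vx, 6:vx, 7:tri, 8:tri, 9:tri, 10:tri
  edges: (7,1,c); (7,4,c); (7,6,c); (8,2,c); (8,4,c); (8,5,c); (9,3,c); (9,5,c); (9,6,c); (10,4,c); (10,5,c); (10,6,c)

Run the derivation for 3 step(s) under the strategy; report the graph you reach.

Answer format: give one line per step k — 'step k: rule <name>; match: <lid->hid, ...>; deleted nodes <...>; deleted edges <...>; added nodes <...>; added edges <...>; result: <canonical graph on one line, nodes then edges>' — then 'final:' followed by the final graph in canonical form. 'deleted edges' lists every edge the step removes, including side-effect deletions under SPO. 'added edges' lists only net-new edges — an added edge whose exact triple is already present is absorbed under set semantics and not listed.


step 1: rule r1; match: 0->12, 1->4, 2->8, 3->11; deleted nodes 12; deleted edges (12,4,c); (12,4,ck); (12,8,c); (12,11,c); added nodes 15, 16, 17, 18, 19, 20, 21; added edges (18,4,c); (18,15,c); (18,17,c); (19,8,c); (19,15,c); (19,16,c); (20,11,c); (20,16,c); (20,17,c); (21,15,c); (21,16,c); (21,17,c); result: nodes: 2:vx, 4:vx, 5:vx, 8:vx, 11:vx, 14:tri, 15:vx, 16:vx, 17:vx, 18:tri, 19:tri, 20:tri, 21:tri edges: (14,2,c); (14,4,c); (14,11,c); (18,4,c); (18,15,c); (18,17,c); (19,8,c); (19,15,c); (19,16,c); (20,11,c); (20,16,c); (20,17,c); (21,15,c); (21,16,c); (21,17,c)
step 2: rule r1; match: 0->14, 1->2, 2->4, 3->11; deleted nodes 14; deleted edges (14,2,c); (14,4,c); (14,11,c); added nodes 22, 23, 24, 25, 26, 27, 28; added edges (25,2,c); (25,22,c); (25,24,c); (26,4,c); (26,22,c); (26,23,c); (27,11,c); (27,23,c); (27,24,c); (28,22,c); (28,23,c); (28,24,c); result: nodes: 2:vx, 4:vx, 5:vx, 8:vx, 11:vx, 15:vx, 16:vx, 17:vx, 18:tri, 19:tri, 20:tri, 21:tri, 22:vx, 23:vx, 24:vx, 25:tri, 26:tri, 27:tri, 28:tri edges: (18,4,c); (18,15,c); (18,17,c); (19,8,c); (19,15,c); (19,16,c); (20,11,c); (20,16,c); (20,17,c); (21,15,c); (21,16,c); (21,17,c); (25,2,c); (25,22,c); (25,24,c); (26,4,c); (26,22,c); (26,23,c); (27,11,c); (27,23,c); (27,24,c); (28,22,c); (28,23,c); (28,24,c)
step 3: rule r1; match: 0->18, 1->4, 2->15, 3->17; deleted nodes 18; deleted edges (18,4,c); (18,15,c); (18,17,c); added nodes 29, 30, 31, 32, 33, 34, 35; added edges (32,4,c); (32,29,c); (32,31,c); (33,15,c); (33,29,c); (33,30,c); (34,17,c); (34,30,c); (34,31,c); (35,29,c); (35,30,c); (35,31,c); result: nodes: 2:vx, 4:vx, 5:vx, 8:vx, 11:vx, 15:vx, 16:vx, 17:vx, 19:tri, 20:tri, 21:tri, 22:vx, 23:vx, 24:vx, 25:tri, 26:tri, 27:tri, 28:tri, 29:vx, 30:vx, 31:vx, 32:tri, 33:tri, 34:tri, 35:tri edges: (19,8,c); (19,15,c); (19,16,c); (20,11,c); (20,16,c); (20,17,c); (21,15,c); (21,16,c); (21,17,c); (25,2,c); (25,22,c); (25,24,c); (26,4,c); (26,22,c); (26,23,c); (27,11,c); (27,23,c); (27,24,c); (28,22,c); (28,23,c); (28,24,c); (32,4,c); (32,29,c); (32,31,c); (33,15,c); (33,29,c); (33,30,c); (34,17,c); (34,30,c); (34,31,c); (35,29,c); (35,30,c); (35,31,c)
final:
nodes: 2:vx, 4:vx, 5:vx, 8:vx, 11:vx, 15:vx, 16:vx, 17:vx, 19:tri, 20:tri, 21:tri, 22:vx, 23:vx, 24:vx, 25:tri, 26:tri, 27:tri, 28:tri, 29:vx, 30:vx, 31:vx, 32:tri, 33:tri, 34:tri, 35:tri
edges: (19,8,c); (19,15,c); (19,16,c); (20,11,c); (20,16,c); (20,17,c); (21,15,c); (21,16,c); (21,17,c); (25,2,c); (25,22,c); (25,24,c); (26,4,c); (26,22,c); (26,23,c); (27,11,c); (27,23,c); (27,24,c); (28,22,c); (28,23,c); (28,24,c); (32,4,c); (32,29,c); (32,31,c); (33,15,c); (33,29,c); (33,30,c); (34,17,c); (34,30,c); (34,31,c); (35,29,c); (35,30,c); (35,31,c)


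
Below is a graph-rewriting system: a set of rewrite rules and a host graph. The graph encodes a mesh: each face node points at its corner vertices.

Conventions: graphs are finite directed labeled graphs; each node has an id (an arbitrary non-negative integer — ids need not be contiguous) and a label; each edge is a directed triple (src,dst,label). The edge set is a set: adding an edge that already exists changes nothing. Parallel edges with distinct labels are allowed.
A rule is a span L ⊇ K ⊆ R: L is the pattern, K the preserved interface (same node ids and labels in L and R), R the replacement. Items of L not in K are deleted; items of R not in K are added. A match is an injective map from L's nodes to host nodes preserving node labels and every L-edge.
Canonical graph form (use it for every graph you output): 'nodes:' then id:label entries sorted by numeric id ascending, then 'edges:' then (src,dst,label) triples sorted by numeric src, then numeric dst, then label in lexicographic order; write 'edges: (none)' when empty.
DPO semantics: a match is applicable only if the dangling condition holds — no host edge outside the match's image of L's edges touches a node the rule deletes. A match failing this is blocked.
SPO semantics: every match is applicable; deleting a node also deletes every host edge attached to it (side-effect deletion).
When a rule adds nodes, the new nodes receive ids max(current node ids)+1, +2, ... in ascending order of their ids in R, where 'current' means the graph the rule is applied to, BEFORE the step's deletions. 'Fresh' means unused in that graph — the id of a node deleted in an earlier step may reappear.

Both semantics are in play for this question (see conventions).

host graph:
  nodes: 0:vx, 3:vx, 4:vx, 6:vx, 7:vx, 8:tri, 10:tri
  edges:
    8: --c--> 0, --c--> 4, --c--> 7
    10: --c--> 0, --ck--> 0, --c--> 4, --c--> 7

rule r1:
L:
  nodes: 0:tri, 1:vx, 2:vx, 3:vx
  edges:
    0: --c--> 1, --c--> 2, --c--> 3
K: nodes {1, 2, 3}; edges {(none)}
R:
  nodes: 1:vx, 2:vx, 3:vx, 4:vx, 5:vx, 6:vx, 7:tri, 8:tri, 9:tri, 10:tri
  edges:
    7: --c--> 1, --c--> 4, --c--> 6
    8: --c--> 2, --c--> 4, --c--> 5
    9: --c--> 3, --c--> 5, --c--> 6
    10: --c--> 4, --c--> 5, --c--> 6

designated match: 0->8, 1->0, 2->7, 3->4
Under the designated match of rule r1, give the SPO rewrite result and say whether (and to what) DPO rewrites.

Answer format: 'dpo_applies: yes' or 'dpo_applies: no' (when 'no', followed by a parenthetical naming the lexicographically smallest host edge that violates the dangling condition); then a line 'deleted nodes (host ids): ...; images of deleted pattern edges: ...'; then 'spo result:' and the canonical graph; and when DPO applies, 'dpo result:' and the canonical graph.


dpo_applies: yes
deleted nodes (host ids): 8; images of deleted pattern edges: (8,0,c); (8,4,c); (8,7,c)
spo result:
nodes: 0:vx, 3:vx, 4:vx, 6:vx, 7:vx, 10:tri, 11:vx, 12:vx, 13:vx, 14:tri, 15:tri, 16:tri, 17:tri
edges: (10,0,c); (10,0,ck); (10,4,c); (10,7,c); (14,0,c); (14,11,c); (14,13,c); (15,7,c); (15,11,c); (15,12,c); (16,4,c); (16,12,c); (16,13,c); (17,11,c); (17,12,c); (17,13,c)
dpo result:
nodes: 0:vx, 3:vx, 4:vx, 6:vx, 7:vx, 10:tri, 11:vx, 12:vx, 13:vx, 14:tri, 15:tri, 16:tri, 17:tri
edges: (10,0,c); (10,0,ck); (10,4,c); (10,7,c); (14,0,c); (14,11,c); (14,13,c); (15,7,c); (15,11,c); (15,12,c); (16,4,c); (16,12,c); (16,13,c); (17,11,c); (17,12,c); (17,13,c)


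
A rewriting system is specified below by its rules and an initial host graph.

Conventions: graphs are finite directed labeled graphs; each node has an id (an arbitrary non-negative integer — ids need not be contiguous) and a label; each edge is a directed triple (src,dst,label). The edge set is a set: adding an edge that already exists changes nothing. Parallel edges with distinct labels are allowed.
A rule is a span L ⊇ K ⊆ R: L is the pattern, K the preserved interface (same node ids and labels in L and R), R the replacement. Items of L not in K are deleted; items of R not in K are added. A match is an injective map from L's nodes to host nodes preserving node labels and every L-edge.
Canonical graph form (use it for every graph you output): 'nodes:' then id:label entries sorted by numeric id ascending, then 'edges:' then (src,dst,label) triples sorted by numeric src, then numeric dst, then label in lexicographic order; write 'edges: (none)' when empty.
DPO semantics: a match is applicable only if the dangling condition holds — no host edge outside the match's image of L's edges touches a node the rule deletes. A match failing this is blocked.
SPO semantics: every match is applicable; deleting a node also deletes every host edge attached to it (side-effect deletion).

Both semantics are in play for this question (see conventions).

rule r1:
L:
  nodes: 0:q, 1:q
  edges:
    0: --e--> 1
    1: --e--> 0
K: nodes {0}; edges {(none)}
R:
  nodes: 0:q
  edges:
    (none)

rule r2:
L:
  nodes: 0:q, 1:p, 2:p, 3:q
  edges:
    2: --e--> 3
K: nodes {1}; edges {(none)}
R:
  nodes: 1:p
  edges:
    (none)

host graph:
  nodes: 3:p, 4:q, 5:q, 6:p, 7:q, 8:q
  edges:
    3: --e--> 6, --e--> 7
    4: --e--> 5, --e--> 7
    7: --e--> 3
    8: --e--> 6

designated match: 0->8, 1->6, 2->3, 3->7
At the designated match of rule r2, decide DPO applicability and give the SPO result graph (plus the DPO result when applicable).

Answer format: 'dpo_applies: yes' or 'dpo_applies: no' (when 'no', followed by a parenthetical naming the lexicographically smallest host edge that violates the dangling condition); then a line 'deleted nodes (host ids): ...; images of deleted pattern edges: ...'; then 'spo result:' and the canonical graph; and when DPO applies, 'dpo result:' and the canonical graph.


dpo_applies: no
(the rule deletes node 3, which keeps host edge (3,6,e) outside the match image — the dangling condition fails, DPO blocks; SPO proceeds and side-deletes such edges)
deleted nodes (host ids): 3, 7, 8; images of deleted pattern edges: (3,7,e)
spo result:
nodes: 4:q, 5:q, 6:p
edges: (4,5,e)


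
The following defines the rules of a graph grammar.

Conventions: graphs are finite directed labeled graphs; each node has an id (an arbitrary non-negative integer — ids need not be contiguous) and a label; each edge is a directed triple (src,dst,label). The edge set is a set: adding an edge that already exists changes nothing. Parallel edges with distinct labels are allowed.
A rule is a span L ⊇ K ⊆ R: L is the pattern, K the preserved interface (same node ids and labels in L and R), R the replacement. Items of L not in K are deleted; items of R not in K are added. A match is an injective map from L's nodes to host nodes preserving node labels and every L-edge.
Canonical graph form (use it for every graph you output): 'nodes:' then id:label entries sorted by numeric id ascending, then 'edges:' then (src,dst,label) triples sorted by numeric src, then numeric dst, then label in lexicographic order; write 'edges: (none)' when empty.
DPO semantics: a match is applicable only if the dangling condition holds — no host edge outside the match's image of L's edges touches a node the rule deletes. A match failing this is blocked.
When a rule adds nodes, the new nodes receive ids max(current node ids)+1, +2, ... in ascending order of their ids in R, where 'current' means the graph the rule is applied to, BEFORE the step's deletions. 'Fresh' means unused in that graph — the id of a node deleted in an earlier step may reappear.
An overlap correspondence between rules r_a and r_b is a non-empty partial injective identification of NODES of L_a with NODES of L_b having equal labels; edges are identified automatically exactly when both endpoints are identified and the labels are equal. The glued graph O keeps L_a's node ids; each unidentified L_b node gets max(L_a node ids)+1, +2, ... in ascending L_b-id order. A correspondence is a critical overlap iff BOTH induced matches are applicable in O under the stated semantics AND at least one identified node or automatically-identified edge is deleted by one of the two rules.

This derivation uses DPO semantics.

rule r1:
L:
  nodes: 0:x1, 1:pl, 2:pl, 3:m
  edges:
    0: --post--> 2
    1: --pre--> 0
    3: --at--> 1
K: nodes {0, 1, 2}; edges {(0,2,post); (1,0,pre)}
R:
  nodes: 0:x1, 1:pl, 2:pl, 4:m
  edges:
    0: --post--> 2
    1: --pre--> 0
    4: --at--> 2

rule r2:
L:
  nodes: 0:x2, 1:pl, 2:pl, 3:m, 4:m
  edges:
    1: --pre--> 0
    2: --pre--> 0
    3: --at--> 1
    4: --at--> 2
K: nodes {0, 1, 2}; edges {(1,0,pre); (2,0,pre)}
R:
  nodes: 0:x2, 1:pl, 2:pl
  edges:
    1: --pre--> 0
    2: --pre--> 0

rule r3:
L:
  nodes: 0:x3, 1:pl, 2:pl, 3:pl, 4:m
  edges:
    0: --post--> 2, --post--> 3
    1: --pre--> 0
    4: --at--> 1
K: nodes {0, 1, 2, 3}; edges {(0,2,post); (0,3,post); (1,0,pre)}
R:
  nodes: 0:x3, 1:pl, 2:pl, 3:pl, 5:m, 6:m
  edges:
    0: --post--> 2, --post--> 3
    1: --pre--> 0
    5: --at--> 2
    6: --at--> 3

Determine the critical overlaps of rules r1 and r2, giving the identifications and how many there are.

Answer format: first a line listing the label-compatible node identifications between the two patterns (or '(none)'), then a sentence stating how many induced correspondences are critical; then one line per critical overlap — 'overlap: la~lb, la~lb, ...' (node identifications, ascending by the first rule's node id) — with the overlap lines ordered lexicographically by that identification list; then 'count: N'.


label-compatible node identifications between L(r1) and L(r2): 1~1, 1~2, 2~1, 2~2, 3~3, 3~4
4 of the induced correspondences are critical overlaps of r1 and r2.
overlap: 1~1, 2~2, 3~3
overlap: 1~1, 3~3
overlap: 1~2, 2~1, 3~4
overlap: 1~2, 3~4
count: 4


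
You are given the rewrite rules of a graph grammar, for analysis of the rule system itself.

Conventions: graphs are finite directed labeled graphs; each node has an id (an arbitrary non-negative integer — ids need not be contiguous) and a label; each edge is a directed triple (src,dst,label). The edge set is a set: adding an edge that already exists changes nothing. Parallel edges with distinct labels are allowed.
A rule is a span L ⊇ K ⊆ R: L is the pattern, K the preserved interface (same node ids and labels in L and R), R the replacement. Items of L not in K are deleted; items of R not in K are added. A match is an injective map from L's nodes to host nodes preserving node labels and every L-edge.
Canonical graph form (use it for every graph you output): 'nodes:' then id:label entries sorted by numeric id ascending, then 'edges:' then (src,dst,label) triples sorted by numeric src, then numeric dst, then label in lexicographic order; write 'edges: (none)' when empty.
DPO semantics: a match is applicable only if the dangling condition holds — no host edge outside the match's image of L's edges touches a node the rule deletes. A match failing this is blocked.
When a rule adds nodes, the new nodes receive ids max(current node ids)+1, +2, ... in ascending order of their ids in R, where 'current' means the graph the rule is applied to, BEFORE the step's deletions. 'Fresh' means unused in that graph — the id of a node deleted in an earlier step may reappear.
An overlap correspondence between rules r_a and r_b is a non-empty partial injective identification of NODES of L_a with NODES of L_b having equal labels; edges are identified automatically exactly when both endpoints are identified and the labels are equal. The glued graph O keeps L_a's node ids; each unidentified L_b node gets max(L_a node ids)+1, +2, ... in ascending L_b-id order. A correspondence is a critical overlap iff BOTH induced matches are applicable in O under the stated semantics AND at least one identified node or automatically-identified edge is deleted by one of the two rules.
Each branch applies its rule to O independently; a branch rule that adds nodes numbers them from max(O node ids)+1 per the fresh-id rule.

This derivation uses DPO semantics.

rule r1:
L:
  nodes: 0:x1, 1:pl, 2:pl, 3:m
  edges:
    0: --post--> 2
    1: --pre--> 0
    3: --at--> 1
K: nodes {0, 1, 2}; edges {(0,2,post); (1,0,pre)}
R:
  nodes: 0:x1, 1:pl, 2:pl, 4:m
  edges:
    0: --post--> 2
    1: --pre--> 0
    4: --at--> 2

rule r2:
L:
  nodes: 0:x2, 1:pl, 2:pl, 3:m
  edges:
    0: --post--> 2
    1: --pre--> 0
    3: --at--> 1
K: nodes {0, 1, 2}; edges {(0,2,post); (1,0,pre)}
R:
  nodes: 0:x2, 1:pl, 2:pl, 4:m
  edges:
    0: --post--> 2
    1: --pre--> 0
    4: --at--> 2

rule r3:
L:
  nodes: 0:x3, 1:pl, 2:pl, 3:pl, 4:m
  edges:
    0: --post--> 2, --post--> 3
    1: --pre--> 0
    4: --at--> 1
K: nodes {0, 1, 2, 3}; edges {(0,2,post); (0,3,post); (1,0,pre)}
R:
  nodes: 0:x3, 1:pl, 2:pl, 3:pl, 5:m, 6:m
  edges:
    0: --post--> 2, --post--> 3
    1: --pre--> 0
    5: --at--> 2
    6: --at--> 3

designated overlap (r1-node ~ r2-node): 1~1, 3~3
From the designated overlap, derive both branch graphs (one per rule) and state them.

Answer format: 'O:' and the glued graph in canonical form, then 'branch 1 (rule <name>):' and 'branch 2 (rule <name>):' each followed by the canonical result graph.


O:
nodes: 0:x1, 1:pl, 2:pl, 3:m, 4:x2, 5:pl
edges: (0,2,post); (1,0,pre); (1,4,pre); (3,1,at); (4,5,post)
branch 1 (rule r1):
nodes: 0:x1, 1:pl, 2:pl, 4:x2, 5:pl, 6:m
edges: (0,2,post); (1,0,pre); (1,4,pre); (4,5,post); (6,2,at)
branch 2 (rule r2):
nodes: 0:x1, 1:pl, 2:pl, 4:x2, 5:pl, 6:m
edges: (0,2,post); (1,0,pre); (1,4,pre); (4,5,post); (6,5,at)


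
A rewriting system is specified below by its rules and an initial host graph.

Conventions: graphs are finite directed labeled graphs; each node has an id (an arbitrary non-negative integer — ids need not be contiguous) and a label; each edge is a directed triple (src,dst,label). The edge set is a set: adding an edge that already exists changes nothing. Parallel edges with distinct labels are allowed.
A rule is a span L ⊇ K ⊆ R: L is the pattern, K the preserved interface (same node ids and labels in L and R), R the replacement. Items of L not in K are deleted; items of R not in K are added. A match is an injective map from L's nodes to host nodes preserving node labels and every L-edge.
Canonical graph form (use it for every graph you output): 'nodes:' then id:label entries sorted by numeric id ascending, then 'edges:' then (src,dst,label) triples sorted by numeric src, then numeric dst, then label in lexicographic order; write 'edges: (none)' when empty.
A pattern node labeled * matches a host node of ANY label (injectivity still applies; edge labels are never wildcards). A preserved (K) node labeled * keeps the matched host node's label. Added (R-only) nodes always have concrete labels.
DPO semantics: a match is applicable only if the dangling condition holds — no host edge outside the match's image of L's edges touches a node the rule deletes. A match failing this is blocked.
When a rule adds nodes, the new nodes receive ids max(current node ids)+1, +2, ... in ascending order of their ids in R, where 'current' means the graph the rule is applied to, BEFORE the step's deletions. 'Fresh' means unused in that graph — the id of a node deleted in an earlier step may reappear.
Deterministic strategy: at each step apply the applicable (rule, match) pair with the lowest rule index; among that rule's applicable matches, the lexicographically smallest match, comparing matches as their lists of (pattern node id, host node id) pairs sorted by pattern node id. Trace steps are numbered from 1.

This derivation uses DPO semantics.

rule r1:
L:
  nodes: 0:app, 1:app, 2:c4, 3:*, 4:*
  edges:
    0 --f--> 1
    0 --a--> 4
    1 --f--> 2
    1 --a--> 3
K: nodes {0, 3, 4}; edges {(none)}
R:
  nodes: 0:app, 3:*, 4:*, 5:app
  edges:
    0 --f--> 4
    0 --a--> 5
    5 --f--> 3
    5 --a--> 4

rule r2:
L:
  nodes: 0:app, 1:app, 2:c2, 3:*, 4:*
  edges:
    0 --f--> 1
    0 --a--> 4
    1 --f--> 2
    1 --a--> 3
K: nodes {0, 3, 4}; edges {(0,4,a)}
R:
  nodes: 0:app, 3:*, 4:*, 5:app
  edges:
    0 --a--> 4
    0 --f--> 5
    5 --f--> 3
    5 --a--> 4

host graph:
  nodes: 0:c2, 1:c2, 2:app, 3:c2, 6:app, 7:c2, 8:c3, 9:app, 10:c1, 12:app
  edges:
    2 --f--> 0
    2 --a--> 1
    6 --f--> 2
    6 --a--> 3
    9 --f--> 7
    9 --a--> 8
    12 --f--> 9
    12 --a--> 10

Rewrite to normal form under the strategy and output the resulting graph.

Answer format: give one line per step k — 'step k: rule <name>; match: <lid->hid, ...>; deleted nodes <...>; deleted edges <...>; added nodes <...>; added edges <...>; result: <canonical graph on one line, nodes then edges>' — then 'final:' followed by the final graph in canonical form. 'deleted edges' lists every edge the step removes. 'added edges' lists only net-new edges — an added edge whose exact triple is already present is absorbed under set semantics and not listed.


step 1: rule r2; match: 0->6, 1->2, 2->0, 3->1, 4->3; deleted nodes 0, 2; deleted edges (2,0,f); (2,1,a); (6,2,f); added nodes 13; added edges (6,13,f); (13,1,f); (13,3,a); result: nodes: 1:c2, 3:c2, 6:app, 7:c2, 8:c3, 9:app, 10:c1, 12:app, 13:app edges: (6,3,a); (6,13,f); (9,7,f); (9,8,a); (12,9,f); (12,10,a); (13,1,f); (13,3,a)
step 2: rule r2; match: 0->12, 1->9, 2->7, 3->8, 4->10; deleted nodes 7, 9; deleted edges (9,7,f); (9,8,a); (12,9,f); added nodes 14; added edges (12,14,f); (14,8,f); (14,10,a); result: nodes: 1:c2, 3:c2, 6:app, 8:c3, 10:c1, 12:app, 13:app, 14:app edges: (6,3,a); (6,13,f); (12,10,a); (12,14,f); (13,1,f); (13,3,a); (14,8,f); (14,10,a)
final:
nodes: 1:c2, 3:c2, 6:app, 8:c3, 10:c1, 12:app, 13:app, 14:app
edges: (6,3,a); (6,13,f); (12,10,a); (12,14,f); (13,1,f); (13,3,a); (14,8,f); (14,10,a)


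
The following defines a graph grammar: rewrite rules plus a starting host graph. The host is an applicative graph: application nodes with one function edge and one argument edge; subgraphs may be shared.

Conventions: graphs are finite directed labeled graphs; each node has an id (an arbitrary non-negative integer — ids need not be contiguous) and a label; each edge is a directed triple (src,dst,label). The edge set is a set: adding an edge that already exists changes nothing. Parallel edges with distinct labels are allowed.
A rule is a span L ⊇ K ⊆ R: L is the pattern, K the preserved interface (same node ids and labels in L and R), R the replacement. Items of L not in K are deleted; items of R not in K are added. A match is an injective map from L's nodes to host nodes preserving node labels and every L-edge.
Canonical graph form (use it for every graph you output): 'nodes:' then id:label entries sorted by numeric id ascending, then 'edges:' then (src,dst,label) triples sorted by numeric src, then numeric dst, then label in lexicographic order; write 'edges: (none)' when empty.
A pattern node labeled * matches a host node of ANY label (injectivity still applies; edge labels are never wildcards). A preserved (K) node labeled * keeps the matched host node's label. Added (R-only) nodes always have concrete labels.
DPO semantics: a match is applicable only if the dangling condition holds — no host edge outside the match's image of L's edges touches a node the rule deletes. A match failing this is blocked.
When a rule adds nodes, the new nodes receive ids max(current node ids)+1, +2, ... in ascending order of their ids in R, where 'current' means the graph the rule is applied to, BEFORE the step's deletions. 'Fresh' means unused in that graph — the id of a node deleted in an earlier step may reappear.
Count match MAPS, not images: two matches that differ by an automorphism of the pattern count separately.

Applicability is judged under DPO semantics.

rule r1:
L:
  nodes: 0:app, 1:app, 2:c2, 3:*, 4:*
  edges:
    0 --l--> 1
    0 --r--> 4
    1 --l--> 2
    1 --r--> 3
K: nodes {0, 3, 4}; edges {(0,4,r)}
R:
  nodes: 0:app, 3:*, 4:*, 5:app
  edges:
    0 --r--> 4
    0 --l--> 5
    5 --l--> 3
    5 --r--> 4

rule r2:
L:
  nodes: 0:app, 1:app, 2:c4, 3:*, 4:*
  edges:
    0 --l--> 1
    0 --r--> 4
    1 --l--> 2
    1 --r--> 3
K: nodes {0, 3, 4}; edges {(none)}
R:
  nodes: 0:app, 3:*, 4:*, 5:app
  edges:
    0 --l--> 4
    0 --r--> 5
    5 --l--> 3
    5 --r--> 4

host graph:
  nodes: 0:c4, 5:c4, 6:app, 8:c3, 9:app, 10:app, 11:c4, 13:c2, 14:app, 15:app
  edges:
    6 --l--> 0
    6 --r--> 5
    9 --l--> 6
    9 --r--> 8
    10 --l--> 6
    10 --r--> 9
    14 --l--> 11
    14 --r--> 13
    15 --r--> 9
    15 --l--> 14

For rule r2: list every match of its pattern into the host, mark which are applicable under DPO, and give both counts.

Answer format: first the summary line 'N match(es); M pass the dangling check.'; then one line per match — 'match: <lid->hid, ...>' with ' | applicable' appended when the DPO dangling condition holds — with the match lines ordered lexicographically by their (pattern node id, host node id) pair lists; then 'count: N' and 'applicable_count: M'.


3 match(es); 1 pass the dangling check.
match: 0->9, 1->6, 2->0, 3->5, 4->8
match: 0->10, 1->6, 2->0, 3->5, 4->9
match: 0->15, 1->14, 2->11, 3->13, 4->9 | applicable
count: 3
applicable_count: 1


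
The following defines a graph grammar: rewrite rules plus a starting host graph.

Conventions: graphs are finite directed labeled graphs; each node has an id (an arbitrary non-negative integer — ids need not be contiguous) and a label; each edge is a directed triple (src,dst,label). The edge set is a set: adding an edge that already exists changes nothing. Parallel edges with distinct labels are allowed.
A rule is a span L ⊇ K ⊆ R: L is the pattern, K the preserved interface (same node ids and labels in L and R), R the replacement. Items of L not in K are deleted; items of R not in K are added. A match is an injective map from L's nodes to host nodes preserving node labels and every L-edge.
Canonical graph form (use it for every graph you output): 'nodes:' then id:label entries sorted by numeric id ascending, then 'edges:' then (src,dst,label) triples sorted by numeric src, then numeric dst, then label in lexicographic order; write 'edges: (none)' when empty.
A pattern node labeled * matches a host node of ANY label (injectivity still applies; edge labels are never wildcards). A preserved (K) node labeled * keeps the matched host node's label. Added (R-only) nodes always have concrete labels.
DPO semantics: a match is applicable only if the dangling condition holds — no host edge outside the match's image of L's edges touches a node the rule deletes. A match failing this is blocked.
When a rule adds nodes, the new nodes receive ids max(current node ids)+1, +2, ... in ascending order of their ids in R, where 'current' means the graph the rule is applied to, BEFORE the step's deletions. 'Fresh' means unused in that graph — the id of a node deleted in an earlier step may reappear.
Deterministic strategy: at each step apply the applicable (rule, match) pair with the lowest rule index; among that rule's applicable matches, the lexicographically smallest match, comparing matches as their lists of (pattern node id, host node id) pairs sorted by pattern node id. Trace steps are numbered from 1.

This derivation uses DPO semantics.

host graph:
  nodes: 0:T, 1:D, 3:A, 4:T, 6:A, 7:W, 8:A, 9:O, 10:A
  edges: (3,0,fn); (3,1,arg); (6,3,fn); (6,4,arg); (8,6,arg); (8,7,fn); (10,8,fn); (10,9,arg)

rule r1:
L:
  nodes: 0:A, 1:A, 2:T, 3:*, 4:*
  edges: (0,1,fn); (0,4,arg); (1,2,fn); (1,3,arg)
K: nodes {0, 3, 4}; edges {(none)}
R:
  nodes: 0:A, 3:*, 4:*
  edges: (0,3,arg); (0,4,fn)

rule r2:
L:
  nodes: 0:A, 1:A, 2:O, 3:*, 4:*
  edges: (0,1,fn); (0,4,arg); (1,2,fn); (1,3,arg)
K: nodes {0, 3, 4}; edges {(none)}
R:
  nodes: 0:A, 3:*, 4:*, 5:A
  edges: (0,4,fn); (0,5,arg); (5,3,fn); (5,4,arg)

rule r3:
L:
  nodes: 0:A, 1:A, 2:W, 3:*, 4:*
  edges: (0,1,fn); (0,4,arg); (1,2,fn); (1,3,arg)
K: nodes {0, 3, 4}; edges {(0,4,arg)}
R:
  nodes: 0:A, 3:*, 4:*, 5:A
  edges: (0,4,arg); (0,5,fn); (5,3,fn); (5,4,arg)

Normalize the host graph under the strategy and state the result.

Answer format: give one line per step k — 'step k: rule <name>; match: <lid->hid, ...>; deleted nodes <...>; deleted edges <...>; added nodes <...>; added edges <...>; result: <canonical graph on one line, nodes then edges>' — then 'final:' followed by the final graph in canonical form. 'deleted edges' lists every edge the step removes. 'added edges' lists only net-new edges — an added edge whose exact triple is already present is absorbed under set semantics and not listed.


step 1: rule r1; match: 0->6, 1->3, 2->0, 3->1, 4->4; deleted nodes 0, 3; deleted edges (3,0,fn); (3,1,arg); (6,3,fn); (6,4,arg); added nodes (none); added edges (6,1,arg); (6,4,fn); result: nodes: 1:D, 4:T, 6:A, 7:W, 8:A, 9:O, 10:A edges: (6,1,arg); (6,4,fn); (8,6,arg); (8,7,fn); (10,8,fn); (10,9,arg)
step 2: rule r3; match: 0->10, 1->8, 2->7, 3->6, 4->9; deleted nodes 7, 8; deleted edges (8,6,arg); (8,7,fn); (10,8,fn); added nodes 11; added edges (10,11,fn); (11,6,fn); (11,9,arg); result: nodes: 1:D, 4:T, 6:A, 9:O, 10:A, 11:A edges: (6,1,arg); (6,4,fn); (10,9,arg); (10,11,fn); (11,6,fn); (11,9,arg)
step 3: rule r1; match: 0->11, 1->6, 2->4, 3->1, 4->9; deleted nodes 4, 6; deleted edges (6,1,arg); (6,4,fn); (11,6,fn); (11,9,arg); added nodes (none); added edges (11,1,arg); (11,9,fn); result: nodes: 1:D, 9:O, 10:A, 11:A edges: (10,9,arg); (10,11,fn); (11,1,arg); (11,9,fn)
final:
nodes: 1:D, 9:O, 10:A, 11:A
edges: (10,9,arg); (10,11,fn); (11,1,arg); (11,9,fn)
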